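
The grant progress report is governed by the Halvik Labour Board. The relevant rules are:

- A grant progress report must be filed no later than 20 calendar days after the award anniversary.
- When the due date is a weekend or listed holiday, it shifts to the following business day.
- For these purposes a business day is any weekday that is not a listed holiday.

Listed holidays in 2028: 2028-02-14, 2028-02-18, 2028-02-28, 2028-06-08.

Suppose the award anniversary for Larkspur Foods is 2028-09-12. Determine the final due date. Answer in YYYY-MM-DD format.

2028-10-02

20 calendar days after 2028-09-12 is 2028-10-02.
2028-10-02 (Monday) is already a business day.
Final deadline: 2028-10-02.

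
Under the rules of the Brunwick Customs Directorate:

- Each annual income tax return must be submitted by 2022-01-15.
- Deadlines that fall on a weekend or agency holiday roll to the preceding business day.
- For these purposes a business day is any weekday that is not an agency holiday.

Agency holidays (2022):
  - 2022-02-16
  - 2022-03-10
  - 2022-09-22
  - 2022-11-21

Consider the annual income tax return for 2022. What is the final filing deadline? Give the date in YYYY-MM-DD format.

2022-01-14

Start from the fixed due date, 2022-01-15.
Because 2022-01-15 is a Saturday, the deadline becomes 2022-01-14 (Friday).
So the filing is due 2022-01-14.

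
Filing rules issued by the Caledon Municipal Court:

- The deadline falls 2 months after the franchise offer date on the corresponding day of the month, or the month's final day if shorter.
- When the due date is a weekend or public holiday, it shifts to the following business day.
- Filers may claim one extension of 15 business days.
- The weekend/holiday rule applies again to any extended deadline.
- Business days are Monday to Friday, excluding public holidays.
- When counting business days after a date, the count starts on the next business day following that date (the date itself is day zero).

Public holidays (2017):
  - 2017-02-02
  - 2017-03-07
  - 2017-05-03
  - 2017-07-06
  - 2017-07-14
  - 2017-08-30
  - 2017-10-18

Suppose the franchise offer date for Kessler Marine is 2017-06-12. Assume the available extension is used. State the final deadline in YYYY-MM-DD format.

2 months from 2017-06-12 is 2017-08-12.
2017-08-12 is a Saturday; the next business day is 2017-08-14 (Monday).
The 15-business-day extension runs from 2017-08-14 to 2017-09-05.
Since 2017-09-05 is a Tuesday and not a holiday, the date is unchanged.
So the filing is due 2017-09-05.

2017-09-05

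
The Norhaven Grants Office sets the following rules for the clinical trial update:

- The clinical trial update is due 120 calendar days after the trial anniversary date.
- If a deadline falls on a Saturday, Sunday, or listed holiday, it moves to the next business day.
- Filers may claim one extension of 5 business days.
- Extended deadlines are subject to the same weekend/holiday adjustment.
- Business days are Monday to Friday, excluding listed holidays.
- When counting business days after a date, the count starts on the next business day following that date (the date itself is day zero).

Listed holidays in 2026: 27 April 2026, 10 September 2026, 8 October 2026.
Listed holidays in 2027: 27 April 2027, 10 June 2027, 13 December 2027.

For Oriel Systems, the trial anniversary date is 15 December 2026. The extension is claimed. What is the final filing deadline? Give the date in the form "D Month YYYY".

21 April 2027

Trigger date 15 December 2026 + 120 calendar days = 14 April 2027.
14 April 2027 (Wednesday) is already a business day.
Applying the 5-business-day extension: 5 business days after 14 April 2027 is 21 April 2027.
Since 21 April 2027 is a Wednesday and not a holiday, the date is unchanged.
Deadline: 21 April 2027.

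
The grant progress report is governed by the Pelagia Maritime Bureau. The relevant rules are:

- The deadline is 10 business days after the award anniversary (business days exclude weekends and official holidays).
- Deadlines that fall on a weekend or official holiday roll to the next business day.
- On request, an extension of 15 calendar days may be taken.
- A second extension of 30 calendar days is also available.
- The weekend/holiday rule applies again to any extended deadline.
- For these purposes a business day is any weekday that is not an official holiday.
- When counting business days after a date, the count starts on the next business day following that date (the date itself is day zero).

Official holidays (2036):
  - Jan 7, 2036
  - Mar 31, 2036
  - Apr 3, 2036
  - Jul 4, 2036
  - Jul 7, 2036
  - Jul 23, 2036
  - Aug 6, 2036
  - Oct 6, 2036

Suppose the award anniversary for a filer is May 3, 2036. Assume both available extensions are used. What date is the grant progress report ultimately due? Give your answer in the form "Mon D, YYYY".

Jul 2, 2036

Counting 10 business days after May 3, 2036 (skipping weekends and listed holidays) reaches May 16, 2036.
May 16, 2036 falls on a Friday, which is a business day, so no adjustment is needed.
The 15-calendar-day extension moves the deadline from May 16, 2036 to May 31, 2036.
Because May 31, 2036 is a Saturday, the deadline becomes Jun 2, 2036 (Monday).
Applying the 30-calendar-day extension: Jun 2, 2036 + 30 days = Jul 2, 2036.
Jul 2, 2036 (Wednesday) is already a business day.
Deadline: Jul 2, 2036.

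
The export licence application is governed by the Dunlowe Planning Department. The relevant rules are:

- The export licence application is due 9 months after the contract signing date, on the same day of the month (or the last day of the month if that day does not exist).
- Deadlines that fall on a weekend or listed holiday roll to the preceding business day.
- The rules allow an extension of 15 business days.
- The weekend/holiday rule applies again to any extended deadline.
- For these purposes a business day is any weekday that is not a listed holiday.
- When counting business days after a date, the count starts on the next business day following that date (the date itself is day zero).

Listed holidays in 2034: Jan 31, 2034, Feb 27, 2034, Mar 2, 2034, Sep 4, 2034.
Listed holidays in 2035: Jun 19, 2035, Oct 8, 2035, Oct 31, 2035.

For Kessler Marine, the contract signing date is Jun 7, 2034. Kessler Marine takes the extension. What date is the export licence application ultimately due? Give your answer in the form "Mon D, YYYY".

Mar 28, 2035

9 months after Jun 7, 2034, on the same day of the month, is Mar 7, 2035.
Since Mar 7, 2035 is a Wednesday and not a holiday, the date is unchanged.
Counting 15 further business days from Mar 7, 2035 reaches Mar 28, 2035.
Mar 28, 2035 (Wednesday) is already a business day.
Final deadline: Mar 28, 2035.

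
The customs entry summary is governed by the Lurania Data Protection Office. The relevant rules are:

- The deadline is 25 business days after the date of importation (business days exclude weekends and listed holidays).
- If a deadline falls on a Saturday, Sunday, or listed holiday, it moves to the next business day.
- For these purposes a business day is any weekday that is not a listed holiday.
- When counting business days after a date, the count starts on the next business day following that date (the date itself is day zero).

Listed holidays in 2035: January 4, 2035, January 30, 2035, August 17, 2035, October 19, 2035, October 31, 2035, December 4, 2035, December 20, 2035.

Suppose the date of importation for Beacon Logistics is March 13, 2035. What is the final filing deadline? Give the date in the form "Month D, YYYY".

Starting the day after March 13, 2035 and counting 25 business days lands on April 17, 2035.
Since April 17, 2035 is a Tuesday and not a holiday, the date is unchanged.
Final deadline: April 17, 2035.

April 17, 2035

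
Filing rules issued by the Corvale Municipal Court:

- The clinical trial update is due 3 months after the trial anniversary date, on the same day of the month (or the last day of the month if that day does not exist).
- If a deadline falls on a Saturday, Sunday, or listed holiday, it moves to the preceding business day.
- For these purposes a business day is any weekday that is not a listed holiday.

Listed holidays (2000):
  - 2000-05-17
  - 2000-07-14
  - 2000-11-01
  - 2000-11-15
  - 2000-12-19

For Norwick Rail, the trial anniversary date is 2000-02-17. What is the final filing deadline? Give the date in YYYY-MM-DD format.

3 months after 2000-02-17, on the same day of the month, is 2000-05-17.
Because 2000-05-17 is a listed holiday, the deadline becomes 2000-05-16 (Tuesday).
Final deadline: 2000-05-16.

2000-05-16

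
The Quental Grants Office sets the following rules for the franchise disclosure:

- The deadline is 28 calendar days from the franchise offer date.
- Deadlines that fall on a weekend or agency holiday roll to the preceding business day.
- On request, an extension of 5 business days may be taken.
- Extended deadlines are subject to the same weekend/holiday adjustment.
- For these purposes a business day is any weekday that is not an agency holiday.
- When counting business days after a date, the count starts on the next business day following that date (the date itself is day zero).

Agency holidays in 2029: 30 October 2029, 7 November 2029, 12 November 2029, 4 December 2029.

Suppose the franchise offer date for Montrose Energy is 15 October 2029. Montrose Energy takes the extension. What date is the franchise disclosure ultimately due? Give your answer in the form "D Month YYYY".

19 November 2029

From 15 October 2029, 28 calendar days later is 12 November 2029.
12 November 2029 is a listed holiday; the preceding business day is 9 November 2029 (Friday).
Counting 5 further business days from 9 November 2029 reaches 19 November 2029.
19 November 2029 falls on a Monday, which is a business day, so no adjustment is needed.
So the filing is due 19 November 2029.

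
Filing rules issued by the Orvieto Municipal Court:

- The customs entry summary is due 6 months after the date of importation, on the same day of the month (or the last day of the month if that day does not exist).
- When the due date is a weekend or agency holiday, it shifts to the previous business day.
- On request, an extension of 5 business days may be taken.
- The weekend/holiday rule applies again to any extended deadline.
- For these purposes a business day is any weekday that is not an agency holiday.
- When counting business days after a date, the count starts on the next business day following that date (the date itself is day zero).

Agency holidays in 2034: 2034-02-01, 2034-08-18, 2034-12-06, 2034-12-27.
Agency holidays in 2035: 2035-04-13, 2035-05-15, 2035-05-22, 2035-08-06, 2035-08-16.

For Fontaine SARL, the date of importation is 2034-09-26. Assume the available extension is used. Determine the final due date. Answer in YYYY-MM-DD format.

2035-04-02

6 months from 2034-09-26 is 2035-03-26.
2035-03-26 is a Monday and not a listed holiday, so it stands.
The 5-business-day extension runs from 2035-03-26 to 2035-04-02.
Since 2035-04-02 is a Monday and not a holiday, the date is unchanged.
The final due date is 2035-04-02.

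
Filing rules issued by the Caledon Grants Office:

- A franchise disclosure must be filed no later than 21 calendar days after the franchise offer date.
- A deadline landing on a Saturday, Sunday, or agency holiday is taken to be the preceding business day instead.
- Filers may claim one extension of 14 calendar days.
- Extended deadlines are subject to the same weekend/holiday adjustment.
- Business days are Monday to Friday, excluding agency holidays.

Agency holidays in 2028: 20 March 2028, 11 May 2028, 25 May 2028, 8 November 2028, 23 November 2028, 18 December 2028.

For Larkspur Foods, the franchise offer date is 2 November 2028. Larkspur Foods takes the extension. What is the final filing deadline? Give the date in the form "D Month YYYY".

Adding 21 calendar days to 2 November 2028 gives 23 November 2028.
Because 23 November 2028 is a listed holiday, the deadline becomes 22 November 2028 (Wednesday).
With the 14-day extension, 22 November 2028 becomes 6 December 2028.
6 December 2028 falls on a Wednesday, which is a business day, so no adjustment is needed.
Final deadline: 6 December 2028.

6 December 2028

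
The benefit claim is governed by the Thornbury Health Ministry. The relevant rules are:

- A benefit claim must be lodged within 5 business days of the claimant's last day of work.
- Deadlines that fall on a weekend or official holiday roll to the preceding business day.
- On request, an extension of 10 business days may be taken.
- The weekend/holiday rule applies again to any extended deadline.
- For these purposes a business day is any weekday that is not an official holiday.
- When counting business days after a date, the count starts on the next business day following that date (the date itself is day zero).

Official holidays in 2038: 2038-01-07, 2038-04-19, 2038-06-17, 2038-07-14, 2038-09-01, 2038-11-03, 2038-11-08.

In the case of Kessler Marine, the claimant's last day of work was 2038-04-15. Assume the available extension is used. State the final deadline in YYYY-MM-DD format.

2038-05-07

Starting the day after 2038-04-15 and counting 5 business days lands on 2038-04-23.
2038-04-23 (Friday) is already a business day.
Applying the 10-business-day extension: 10 business days after 2038-04-23 is 2038-05-07.
Since 2038-05-07 is a Friday and not a holiday, the date is unchanged.
The final due date is 2038-05-07.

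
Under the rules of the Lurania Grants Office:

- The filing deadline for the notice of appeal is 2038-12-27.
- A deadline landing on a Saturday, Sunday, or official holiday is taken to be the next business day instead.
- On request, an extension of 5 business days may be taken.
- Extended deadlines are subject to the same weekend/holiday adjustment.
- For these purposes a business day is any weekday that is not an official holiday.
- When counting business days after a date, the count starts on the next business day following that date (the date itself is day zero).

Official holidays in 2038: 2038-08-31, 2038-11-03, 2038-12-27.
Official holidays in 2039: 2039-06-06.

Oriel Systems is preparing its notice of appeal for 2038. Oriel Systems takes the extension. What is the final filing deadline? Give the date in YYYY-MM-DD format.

2039-01-04

The stated deadline is 2038-12-27.
2038-12-27 is a listed holiday; the next business day is 2038-12-28 (Tuesday).
Counting 5 further business days from 2038-12-28 reaches 2039-01-04.
2039-01-04 (Tuesday) is already a business day.
Deadline: 2039-01-04.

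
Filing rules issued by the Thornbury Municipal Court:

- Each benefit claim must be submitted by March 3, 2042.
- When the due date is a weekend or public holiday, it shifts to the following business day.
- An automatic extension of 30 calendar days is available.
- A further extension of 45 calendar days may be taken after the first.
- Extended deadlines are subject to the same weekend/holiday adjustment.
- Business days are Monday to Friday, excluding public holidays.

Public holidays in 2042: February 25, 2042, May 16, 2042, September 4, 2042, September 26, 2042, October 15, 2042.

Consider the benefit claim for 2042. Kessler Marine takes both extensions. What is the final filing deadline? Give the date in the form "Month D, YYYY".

The stated deadline is March 3, 2042.
Since March 3, 2042 is a Monday and not a holiday, the date is unchanged.
With the 30-day extension, March 3, 2042 becomes April 2, 2042.
April 2, 2042 (Wednesday) is already a business day.
Applying the 45-calendar-day extension: April 2, 2042 + 45 days = May 17, 2042.
May 17, 2042 is a Saturday, so it moves to the next business day, May 19, 2042 (Monday).
The final due date is May 19, 2042.

May 19, 2042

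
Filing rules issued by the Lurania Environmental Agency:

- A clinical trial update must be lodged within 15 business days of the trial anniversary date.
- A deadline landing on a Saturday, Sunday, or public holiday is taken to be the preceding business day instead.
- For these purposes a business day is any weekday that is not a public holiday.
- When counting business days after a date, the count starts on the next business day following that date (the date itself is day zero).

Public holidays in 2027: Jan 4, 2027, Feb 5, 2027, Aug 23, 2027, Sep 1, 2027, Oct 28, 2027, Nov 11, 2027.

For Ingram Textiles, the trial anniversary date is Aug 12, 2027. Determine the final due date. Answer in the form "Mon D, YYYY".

Counting 15 business days after Aug 12, 2027 (skipping weekends and listed holidays) reaches Sep 6, 2027.
Sep 6, 2027 is a Monday and not a listed holiday, so it stands.
So the filing is due Sep 6, 2027.

Sep 6, 2027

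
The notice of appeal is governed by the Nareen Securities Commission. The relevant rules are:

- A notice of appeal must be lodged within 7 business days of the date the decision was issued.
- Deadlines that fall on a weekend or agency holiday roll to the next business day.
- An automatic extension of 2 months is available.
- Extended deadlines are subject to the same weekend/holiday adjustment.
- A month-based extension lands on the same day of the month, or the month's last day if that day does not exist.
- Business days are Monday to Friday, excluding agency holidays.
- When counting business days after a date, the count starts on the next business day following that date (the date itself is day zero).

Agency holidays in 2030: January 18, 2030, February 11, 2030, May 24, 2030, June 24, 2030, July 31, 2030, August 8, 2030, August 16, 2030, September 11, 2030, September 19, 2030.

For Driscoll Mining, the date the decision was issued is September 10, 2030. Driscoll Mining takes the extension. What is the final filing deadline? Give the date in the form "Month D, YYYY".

November 25, 2030

Starting the day after September 10, 2030 and counting 7 business days lands on September 23, 2030.
September 23, 2030 falls on a Monday, which is a business day, so no adjustment is needed.
The 2 months extension carries September 23, 2030 to November 23, 2030.
November 23, 2030 is a Saturday; the next business day is November 25, 2030 (Monday).
The final due date is November 25, 2030.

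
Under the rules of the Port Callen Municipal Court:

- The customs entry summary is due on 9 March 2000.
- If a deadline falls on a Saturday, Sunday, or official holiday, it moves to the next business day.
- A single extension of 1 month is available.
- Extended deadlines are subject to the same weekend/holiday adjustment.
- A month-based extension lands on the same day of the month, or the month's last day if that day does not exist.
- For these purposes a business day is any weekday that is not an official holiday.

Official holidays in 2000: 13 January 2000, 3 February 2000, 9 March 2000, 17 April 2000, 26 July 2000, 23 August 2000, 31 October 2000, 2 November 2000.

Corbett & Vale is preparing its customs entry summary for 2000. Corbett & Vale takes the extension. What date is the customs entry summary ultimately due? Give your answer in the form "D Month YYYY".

Start from the fixed due date, 9 March 2000.
Because 9 March 2000 is a listed holiday, the deadline becomes 10 March 2000 (Friday).
Applying the 1 month extension: 1 month after 10 March 2000 is 10 April 2000.
10 April 2000 (Monday) is already a business day.
So the filing is due 10 April 2000.

10 April 2000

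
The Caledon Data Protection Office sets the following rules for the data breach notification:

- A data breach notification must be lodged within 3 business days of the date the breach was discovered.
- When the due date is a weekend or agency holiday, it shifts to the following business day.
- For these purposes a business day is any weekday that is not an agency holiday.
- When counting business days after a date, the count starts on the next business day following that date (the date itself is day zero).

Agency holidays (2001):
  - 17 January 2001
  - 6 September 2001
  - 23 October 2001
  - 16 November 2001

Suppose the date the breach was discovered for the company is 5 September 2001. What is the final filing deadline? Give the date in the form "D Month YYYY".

11 September 2001

3 business days after 5 September 2001, excluding weekends and holidays, is 11 September 2001.
Since 11 September 2001 is a Tuesday and not a holiday, the date is unchanged.
The final due date is 11 September 2001.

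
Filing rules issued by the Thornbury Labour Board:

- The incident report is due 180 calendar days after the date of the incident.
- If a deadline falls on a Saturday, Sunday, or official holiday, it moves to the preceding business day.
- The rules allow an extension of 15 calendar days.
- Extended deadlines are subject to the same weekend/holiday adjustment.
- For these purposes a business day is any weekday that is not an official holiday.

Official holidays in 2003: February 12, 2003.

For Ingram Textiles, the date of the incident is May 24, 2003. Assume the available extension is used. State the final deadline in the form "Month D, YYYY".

Adding 180 calendar days to May 24, 2003 gives November 20, 2003.
Since November 20, 2003 is a Thursday and not a holiday, the date is unchanged.
The 15-calendar-day extension moves the deadline from November 20, 2003 to December 5, 2003.
December 5, 2003 falls on a Friday, which is a business day, so no adjustment is needed.
So the filing is due December 5, 2003.

December 5, 2003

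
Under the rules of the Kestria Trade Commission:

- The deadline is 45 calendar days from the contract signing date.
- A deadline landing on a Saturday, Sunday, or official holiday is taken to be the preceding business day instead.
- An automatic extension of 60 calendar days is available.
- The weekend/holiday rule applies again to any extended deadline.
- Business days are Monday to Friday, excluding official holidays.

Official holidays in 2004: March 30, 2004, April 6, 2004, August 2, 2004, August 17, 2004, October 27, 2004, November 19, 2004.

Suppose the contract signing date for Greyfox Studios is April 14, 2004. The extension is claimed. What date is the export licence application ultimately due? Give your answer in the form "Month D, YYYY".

From April 14, 2004, 45 calendar days later is May 29, 2004.
May 29, 2004 is a Saturday, so it moves to the preceding business day, May 28, 2004 (Friday).
The 60-calendar-day extension moves the deadline from May 28, 2004 to July 27, 2004.
July 27, 2004 is a Tuesday and not a listed holiday, so it stands.
Final deadline: July 27, 2004.

July 27, 2004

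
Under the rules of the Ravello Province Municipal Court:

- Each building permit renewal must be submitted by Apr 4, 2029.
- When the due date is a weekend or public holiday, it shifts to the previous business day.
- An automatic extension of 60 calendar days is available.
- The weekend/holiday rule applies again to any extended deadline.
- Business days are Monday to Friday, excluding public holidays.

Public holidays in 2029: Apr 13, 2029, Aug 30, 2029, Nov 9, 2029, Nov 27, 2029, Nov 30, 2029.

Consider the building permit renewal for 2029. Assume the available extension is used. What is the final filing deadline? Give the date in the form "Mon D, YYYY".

Jun 1, 2029

Start from the fixed due date, Apr 4, 2029.
Apr 4, 2029 (Wednesday) is already a business day.
With the 60-day extension, Apr 4, 2029 becomes Jun 3, 2029.
Jun 3, 2029 is a Sunday; the preceding business day is Jun 1, 2029 (Friday).
Deadline: Jun 1, 2029.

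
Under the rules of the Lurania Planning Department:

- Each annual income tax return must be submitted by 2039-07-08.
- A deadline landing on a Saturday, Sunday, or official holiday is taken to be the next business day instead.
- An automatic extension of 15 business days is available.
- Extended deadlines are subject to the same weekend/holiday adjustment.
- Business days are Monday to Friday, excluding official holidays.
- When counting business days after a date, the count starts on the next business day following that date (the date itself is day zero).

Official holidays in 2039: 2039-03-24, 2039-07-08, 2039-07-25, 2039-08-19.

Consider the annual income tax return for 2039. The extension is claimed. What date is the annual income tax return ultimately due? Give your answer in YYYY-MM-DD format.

2039-08-02

Start from the fixed due date, 2039-07-08.
2039-07-08 falls on a listed holiday. Rolling to the next business day gives 2039-07-11, a Monday.
The 15-business-day extension runs from 2039-07-11 to 2039-08-02.
2039-08-02 falls on a Tuesday, which is a business day, so no adjustment is needed.
Deadline: 2039-08-02.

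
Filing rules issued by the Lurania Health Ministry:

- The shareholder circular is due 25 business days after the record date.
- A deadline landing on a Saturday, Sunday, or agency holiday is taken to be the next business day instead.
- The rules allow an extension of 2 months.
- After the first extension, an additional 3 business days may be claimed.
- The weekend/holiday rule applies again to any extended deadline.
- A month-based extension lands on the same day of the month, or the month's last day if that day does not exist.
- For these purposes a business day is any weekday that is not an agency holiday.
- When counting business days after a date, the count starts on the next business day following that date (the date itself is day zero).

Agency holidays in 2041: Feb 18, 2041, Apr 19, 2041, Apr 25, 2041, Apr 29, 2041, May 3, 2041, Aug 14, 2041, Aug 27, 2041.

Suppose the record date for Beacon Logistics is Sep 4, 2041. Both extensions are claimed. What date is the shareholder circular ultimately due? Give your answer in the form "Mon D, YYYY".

Dec 12, 2041

25 business days after Sep 4, 2041, excluding weekends and holidays, is Oct 9, 2041.
Oct 9, 2041 is a Wednesday and not a listed holiday, so it stands.
Add 2 months to Oct 9, 2041: Dec 9, 2041.
Dec 9, 2041 (Monday) is already a business day.
Counting 3 further business days from Dec 9, 2041 reaches Dec 12, 2041.
Dec 12, 2041 is a Thursday and not a listed holiday, so it stands.
So the filing is due Dec 12, 2041.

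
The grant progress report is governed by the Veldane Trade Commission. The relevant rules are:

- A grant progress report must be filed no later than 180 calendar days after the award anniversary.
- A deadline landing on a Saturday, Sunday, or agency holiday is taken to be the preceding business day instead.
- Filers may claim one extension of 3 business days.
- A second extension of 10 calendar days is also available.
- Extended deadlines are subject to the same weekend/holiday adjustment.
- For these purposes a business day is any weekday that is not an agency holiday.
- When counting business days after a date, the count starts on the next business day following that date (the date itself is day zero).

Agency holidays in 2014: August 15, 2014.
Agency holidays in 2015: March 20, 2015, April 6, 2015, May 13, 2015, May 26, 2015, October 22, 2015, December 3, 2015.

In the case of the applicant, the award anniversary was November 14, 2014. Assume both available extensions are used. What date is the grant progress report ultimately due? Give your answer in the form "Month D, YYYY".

Adding 180 calendar days to November 14, 2014 gives May 13, 2015.
May 13, 2015 is a listed holiday; the preceding business day is May 12, 2015 (Tuesday).
The 3-business-day extension runs from May 12, 2015 to May 18, 2015.
May 18, 2015 is a Monday and not a listed holiday, so it stands.
The 10-calendar-day extension moves the deadline from May 18, 2015 to May 28, 2015.
May 28, 2015 is a Thursday and not a listed holiday, so it stands.
So the filing is due May 28, 2015.

May 28, 2015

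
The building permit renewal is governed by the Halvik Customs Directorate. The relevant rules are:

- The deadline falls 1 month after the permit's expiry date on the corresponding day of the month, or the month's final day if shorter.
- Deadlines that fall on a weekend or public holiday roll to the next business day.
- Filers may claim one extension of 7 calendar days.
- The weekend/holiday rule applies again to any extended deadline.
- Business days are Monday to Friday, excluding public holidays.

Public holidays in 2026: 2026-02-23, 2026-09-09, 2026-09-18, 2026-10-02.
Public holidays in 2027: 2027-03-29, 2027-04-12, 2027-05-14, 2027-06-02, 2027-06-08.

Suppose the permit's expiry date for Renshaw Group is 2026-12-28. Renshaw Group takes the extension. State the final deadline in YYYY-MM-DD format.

2027-02-04

1 month after 2026-12-28, on the same day of the month, is 2027-01-28.
Since 2027-01-28 is a Thursday and not a holiday, the date is unchanged.
With the 7-day extension, 2027-01-28 becomes 2027-02-04.
2027-02-04 is a Thursday and not a listed holiday, so it stands.
The final due date is 2027-02-04.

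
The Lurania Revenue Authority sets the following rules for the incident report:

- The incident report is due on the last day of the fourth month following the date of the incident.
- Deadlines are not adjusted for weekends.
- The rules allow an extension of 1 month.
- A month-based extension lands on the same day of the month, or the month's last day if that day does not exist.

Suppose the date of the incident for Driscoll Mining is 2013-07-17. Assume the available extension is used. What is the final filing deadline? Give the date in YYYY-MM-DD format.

2013-12-30

The fourth month after 2013-07-17 is November 2013, whose last day is 2013-11-30.
No adjustment is made for weekends or holidays, so 2013-11-30 stands.
Applying the 1 month extension: 1 month after 2013-11-30 is 2013-12-30.
2013-12-30 is a Monday; no weekend or holiday adjustment applies.
Deadline: 2013-12-30.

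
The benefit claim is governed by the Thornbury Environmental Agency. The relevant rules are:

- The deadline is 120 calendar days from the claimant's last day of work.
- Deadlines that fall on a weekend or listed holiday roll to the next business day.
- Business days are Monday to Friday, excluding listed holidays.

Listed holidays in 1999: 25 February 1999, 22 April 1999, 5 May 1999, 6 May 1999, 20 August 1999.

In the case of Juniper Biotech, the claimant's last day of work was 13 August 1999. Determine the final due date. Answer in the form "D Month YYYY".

Trigger date 13 August 1999 + 120 calendar days = 11 December 1999.
Because 11 December 1999 is a Saturday, the deadline becomes 13 December 1999 (Monday).
The final due date is 13 December 1999.

13 December 1999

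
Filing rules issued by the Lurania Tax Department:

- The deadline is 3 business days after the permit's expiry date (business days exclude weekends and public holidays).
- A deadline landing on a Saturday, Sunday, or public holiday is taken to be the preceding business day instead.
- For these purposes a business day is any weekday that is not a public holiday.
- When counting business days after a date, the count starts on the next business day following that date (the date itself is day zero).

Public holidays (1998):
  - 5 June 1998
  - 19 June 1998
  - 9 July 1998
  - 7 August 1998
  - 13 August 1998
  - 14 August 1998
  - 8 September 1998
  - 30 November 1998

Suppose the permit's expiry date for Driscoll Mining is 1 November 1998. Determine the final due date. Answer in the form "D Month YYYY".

4 November 1998

Starting the day after 1 November 1998 and counting 3 business days lands on 4 November 1998.
4 November 1998 is a Wednesday and not a listed holiday, so it stands.
Final deadline: 4 November 1998.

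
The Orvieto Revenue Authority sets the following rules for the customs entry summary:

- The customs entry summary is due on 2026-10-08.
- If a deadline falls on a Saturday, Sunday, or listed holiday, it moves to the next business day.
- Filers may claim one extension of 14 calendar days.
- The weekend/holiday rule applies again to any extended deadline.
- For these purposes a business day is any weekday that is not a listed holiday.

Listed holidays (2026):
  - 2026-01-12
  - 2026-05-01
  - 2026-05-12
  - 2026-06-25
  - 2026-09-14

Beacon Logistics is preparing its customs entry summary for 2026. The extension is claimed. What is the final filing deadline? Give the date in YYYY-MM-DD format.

Start from the fixed due date, 2026-10-08.
2026-10-08 falls on a Thursday, which is a business day, so no adjustment is needed.
Applying the 14-calendar-day extension: 2026-10-08 + 14 days = 2026-10-22.
2026-10-22 (Thursday) is already a business day.
So the filing is due 2026-10-22.

2026-10-22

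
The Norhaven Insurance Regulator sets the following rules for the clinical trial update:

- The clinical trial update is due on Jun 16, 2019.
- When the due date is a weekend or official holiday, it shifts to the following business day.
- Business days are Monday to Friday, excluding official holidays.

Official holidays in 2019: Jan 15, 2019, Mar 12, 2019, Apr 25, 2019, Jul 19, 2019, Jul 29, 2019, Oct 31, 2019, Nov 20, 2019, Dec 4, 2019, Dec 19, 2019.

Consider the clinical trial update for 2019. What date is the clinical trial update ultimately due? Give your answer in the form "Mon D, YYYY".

Start from the fixed due date, Jun 16, 2019.
Jun 16, 2019 is a Sunday; the next business day is Jun 17, 2019 (Monday).
The final due date is Jun 17, 2019.

Jun 17, 2019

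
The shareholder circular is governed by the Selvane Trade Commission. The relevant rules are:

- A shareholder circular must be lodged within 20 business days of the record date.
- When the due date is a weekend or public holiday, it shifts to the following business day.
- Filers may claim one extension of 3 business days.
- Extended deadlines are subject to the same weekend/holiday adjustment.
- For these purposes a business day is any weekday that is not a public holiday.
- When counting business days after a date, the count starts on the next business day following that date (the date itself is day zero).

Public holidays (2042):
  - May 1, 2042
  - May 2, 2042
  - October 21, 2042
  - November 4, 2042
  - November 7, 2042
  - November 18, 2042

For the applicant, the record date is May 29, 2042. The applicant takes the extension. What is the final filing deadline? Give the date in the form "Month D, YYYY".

July 1, 2042

20 business days after May 29, 2042, excluding weekends and holidays, is June 26, 2042.
June 26, 2042 is a Thursday and not a listed holiday, so it stands.
Counting 3 further business days from June 26, 2042 reaches July 1, 2042.
July 1, 2042 (Tuesday) is already a business day.
So the filing is due July 1, 2042.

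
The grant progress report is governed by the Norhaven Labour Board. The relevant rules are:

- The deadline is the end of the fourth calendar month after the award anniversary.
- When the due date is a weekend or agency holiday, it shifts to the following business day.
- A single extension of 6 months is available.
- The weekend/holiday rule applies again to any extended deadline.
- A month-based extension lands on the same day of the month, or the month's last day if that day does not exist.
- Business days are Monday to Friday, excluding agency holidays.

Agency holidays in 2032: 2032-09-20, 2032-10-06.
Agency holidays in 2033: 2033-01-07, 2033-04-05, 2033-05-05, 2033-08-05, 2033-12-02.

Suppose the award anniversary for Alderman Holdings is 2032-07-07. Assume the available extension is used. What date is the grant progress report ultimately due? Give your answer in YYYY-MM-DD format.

4 months after 2032-07-07 falls in November 2032; the last day of that month is 2032-11-30.
Since 2032-11-30 is a Tuesday and not a holiday, the date is unchanged.
Add 6 months to 2032-11-30: 2033-05-30.
2033-05-30 (Monday) is already a business day.
So the filing is due 2033-05-30.

2033-05-30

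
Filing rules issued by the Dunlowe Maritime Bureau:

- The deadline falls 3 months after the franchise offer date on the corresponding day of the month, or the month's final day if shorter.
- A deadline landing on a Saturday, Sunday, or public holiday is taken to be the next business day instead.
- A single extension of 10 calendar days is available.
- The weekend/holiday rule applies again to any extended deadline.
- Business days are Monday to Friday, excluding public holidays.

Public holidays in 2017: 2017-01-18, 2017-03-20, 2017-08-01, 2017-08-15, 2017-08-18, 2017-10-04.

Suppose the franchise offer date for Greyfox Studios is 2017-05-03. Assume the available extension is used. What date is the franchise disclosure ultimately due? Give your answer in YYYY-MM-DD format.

2017-08-14

3 months from 2017-05-03 is 2017-08-03.
2017-08-03 is a Thursday and not a listed holiday, so it stands.
Applying the 10-calendar-day extension: 2017-08-03 + 10 days = 2017-08-13.
2017-08-13 falls on a Sunday. Rolling to the next business day gives 2017-08-14, a Monday.
Deadline: 2017-08-14.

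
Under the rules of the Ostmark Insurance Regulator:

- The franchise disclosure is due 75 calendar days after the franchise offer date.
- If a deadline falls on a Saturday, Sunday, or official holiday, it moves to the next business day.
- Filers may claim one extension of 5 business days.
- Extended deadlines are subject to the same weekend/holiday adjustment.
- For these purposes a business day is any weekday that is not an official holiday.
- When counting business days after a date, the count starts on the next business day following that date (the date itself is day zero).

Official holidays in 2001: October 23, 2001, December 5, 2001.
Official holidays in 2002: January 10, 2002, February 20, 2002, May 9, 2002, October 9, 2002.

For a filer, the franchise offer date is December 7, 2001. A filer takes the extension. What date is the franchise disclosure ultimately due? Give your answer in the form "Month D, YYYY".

From December 7, 2001, 75 calendar days later is February 20, 2002.
February 20, 2002 is a listed holiday; the next business day is February 21, 2002 (Thursday).
Counting 5 further business days from February 21, 2002 reaches February 28, 2002.
February 28, 2002 is a Thursday and not a listed holiday, so it stands.
Final deadline: February 28, 2002.

February 28, 2002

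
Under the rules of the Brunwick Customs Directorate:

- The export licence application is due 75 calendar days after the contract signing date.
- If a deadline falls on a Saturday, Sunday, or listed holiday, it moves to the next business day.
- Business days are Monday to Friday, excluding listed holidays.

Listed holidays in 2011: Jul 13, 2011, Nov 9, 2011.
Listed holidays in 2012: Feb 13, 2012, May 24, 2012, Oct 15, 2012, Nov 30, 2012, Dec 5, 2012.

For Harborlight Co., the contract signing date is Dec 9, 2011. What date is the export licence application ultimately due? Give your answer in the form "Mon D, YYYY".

Feb 22, 2012

Adding 75 calendar days to Dec 9, 2011 gives Feb 22, 2012.
Feb 22, 2012 (Wednesday) is already a business day.
So the filing is due Feb 22, 2012.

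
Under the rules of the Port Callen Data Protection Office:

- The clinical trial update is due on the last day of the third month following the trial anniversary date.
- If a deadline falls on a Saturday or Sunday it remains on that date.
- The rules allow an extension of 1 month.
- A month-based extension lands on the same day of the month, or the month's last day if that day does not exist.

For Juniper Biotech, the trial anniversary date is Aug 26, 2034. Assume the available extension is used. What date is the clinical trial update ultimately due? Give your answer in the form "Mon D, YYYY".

The third month after Aug 26, 2034 is November 2034, whose last day is Nov 30, 2034.
Nov 30, 2034 falls on a Thursday. The rules make no weekend/holiday allowance, so it remains Nov 30, 2034.
The 1 month extension carries Nov 30, 2034 to Dec 30, 2034.
Dec 30, 2034 is a Saturday; no weekend or holiday adjustment applies.
Deadline: Dec 30, 2034.

Dec 30, 2034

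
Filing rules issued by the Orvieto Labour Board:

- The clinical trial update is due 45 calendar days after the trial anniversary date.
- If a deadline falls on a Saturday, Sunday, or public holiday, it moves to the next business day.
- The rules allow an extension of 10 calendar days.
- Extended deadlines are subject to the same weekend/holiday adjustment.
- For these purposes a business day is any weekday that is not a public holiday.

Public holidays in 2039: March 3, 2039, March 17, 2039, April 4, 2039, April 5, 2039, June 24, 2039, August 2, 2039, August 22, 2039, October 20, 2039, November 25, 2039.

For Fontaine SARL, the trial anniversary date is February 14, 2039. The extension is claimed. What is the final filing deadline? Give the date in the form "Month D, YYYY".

April 11, 2039

45 calendar days after February 14, 2039 is March 31, 2039.
March 31, 2039 falls on a Thursday, which is a business day, so no adjustment is needed.
Add the 10 calendar-day extension to March 31, 2039: April 10, 2039.
April 10, 2039 is a Sunday; the next business day is April 11, 2039 (Monday).
Deadline: April 11, 2039.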